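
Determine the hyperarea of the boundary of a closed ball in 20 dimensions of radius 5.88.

S_20(5.88) = 2·π^(20/2)·(5.88)^19 / Γ(20/2) ≈ 2.14257e+14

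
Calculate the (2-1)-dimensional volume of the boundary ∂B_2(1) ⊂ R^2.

S = n·V_n(r)/r = 2·V_2(1)/1 (volume-to-surface relation), giving 2πr = 2π·1 ≈ 6.28319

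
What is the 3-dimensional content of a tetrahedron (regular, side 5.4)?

Volume = (√2/12) · 5.4³ = 18.5573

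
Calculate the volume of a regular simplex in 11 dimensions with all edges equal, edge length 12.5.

Volume = 12.5^11 · √(12/2^11) / 11! ≈ 2232.44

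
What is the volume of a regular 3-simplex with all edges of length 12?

Volume = (√2/12) · 12³ = 203.647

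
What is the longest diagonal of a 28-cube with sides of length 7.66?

The space diagonal of an n-cube of side s is s√n. Here 7.66·√28 ≈ 40.5329.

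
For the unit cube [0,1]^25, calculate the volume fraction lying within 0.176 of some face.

1 - (1 - 2·0.176)^25 = 1 - 0.648^25 ≈ 0.999981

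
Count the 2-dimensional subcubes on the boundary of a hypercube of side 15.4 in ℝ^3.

Choose 2 of 3 axes to span the face (C(3,2) = 3 ways), then fix each of the remaining 1 coordinate at one of its two extreme values (2^1 = 2 ways): 3·2 = 6.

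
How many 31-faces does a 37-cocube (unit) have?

Number of 31-faces = 2^(31+1) · C(37,31+1) = 4294967296 · 435897 = 1872163359424512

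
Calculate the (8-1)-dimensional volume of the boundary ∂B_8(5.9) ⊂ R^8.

The surface area of an n-ball is 2π^(n/2) r^(n-1) / Γ(n/2). For n=8, r=5.9: 8.08058e+06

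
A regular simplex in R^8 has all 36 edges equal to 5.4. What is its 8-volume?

V = (5.4^8 / 8!) · √((8+1) / 2^8) ≈ 3.36226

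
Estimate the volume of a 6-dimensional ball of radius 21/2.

Volume = π^{6/2}·(21/2)^6/Γ(4) = 28588707·π^3/128 ≈ 6.92523e+06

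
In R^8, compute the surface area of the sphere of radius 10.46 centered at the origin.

The surface area of an n-ball is 2π^(n/2) r^(n-1) / Γ(n/2). For n=8, r=10.46: 4.44836e+08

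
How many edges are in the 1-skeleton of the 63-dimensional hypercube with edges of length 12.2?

The 63-cube has n·2^(n-1) = 63·2^62 = 63·4611686018427387904 = 290536219160925437952 edges.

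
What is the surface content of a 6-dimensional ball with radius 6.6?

|∂B_6(6.6)| ≈ 388302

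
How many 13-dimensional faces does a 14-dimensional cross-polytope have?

Number of 13-faces = 2^(13+1) · C(14,13+1) = 16384 · 1 = 16384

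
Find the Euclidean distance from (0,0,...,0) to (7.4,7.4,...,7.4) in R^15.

The space diagonal of an n-cube of side s is s√n. Here 7.4·√15 ≈ 28.6601.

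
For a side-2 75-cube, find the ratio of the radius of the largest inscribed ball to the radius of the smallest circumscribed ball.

Ratio = (s/2)/(s√75/2) = 75^(-1/2) ≈ 0.11547.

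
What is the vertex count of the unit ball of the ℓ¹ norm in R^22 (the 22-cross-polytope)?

An n-cross-polytope has 2n vertices; here n = 22, giving 44.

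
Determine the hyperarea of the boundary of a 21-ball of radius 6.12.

The surface area of an n-ball is 2π^(n/2) r^(n-1) / Γ(n/2). For n=21, r=6.12: 1.59146e+15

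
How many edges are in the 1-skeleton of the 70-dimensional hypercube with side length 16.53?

The 70-cube has n·2^(n-1) = 70·2^69 = 70·590295810358705651712 = 41320706725109395619840 edges.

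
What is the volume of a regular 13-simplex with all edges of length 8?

Volume = 8^13 · √(14/2^13) / 13! ≈ 3.64971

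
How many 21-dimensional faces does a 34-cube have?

f_21(34-cube) = (34 choose 21) · 2^13 = 7602042961920.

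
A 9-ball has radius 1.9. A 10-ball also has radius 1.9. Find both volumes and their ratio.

V_9(1.9) ≈ 1064.39. V_10(1.9) ≈ 1563.52. Ratio V_9/V_10 ≈ 0.6808.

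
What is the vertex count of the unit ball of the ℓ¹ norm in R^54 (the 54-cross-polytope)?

The 54-dimensional cross-polytope has 2n = 2·54 = 108 vertices.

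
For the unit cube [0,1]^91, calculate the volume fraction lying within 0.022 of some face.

Shell fraction = 1 - (1-0.044)^91 ≈ 0.98334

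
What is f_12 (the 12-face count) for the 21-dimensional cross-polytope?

Each 12-face is the convex hull of 13 vertices, one chosen as ±e_i from each of 13 distinct axes: 2^13·C(21,13) = 1666990080.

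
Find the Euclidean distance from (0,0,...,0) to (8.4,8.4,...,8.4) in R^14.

d = √(8.4² + 8.4² + ... + 8.4²) [14 terms] = √(14·8.4²) = 8.4√14 ≈ 31.4299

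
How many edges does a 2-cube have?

Each of the 2^2 = 4 vertices has degree 2; total edges = 2·2^2/2 = 4.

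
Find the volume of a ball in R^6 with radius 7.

V = 117649·π^3/6 ≈ 607976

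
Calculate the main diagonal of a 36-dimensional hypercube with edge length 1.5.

d = √(1.5² + 1.5² + ... + 1.5²) [36 terms] = √(36·1.5²) = 1.5√36 = 9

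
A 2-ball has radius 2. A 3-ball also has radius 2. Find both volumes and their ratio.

V_2(2) ≈ 12.5664. V_3(2) ≈ 33.5103. Ratio V_2/V_3 ≈ 0.375.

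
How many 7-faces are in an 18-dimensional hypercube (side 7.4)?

f_7(18-cube) = (18 choose 7) · 2^11 = 65175552.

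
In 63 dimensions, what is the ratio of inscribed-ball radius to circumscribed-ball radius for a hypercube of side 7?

For an n-cube of any side s, the inradius is s/2 and the circumradius is s√n/2, so the ratio is 1/√63 ≈ 0.125988.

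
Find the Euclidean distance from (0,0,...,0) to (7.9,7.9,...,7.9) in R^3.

The space diagonal of an n-cube of side s is s√n. Here 7.9·√3 ≈ 13.6832.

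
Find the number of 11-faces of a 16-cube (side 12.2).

Choose 11 of 16 axes to span the face (C(16,11) = 4368 ways), then fix each of the remaining 5 coordinates at one of its two extreme values (2^5 = 32 ways): 4368·32 = 139776.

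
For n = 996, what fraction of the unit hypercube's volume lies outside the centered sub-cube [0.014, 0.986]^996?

Shell fraction = 1 - (1-0.028)^996 ≈ 1 - 5.195e-13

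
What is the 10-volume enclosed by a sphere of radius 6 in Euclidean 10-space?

V = 2519424·π^5/5 ≈ 1.54199e+08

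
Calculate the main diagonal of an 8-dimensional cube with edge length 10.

||(10,10,...,10)|| = √(8)·10 ≈ 28.2843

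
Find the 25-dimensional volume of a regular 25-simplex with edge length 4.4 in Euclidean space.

For a regular n-simplex with edge a, V = (a^n / n!)·√((n+1)/2^n). With a=4.4, n=25: V ≈ 6.92282e-13.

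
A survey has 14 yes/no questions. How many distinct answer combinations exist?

An n-cube has 2^n vertices; for n = 14 that is 2^14 = 16384.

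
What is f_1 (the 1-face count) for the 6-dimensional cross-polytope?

An n-cross-polytope has 2^(k+1)·C(n,k+1) k-faces. Here 2^2·C(6,2) = 4·15 = 60.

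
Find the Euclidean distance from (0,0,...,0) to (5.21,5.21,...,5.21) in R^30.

||(5.21,5.21,...,5.21)|| = √(30)·5.21 ≈ 28.5363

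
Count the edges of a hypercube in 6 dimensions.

Number of 1-faces = C(6,1)·2^(6-1) = 6·32 = 192.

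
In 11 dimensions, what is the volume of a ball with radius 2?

V = 131072·π^5/10395 ≈ 3858.64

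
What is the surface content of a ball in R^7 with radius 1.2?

S = n·V_n(r)/r = 7·V_7(1.2)/1.2 (volume-to-surface relation), giving 98.7565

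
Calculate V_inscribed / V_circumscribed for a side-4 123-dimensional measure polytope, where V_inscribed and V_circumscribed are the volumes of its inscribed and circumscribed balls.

The radii are 4/2 and 4√123/2, so the volume ratio is (1/√123)^123 = 123^{-123/2} ≈ 2.95689e-129.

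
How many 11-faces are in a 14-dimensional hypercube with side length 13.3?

Number of 11-faces = C(14,11) · 2^(14-11) = 364 · 8 = 2912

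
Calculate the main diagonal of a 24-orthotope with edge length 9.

||(9,9,...,9)|| = √(24)·9 ≈ 44.0908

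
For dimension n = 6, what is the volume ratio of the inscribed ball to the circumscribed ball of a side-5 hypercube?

V_in / V_out = (r_in/r_out)^6 = (1/√6)^6 = 6^(-6/2) ≈ 0.00462963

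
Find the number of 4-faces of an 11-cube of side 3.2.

f_4(11-cube) = (11 choose 4) · 2^7 = 42240.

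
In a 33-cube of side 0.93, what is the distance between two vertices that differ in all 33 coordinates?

||(0.93,0.93,...,0.93)|| = √(33)·0.93 ≈ 5.34244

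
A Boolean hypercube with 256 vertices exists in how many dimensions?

n = log_2(256) = 8.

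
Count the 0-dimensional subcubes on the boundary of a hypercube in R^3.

f_0(3-cube) = (3 choose 0) · 2^3 = 8.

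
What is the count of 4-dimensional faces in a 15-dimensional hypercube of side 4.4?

Number of 4-faces = C(15,4) · 2^(15-4) = 1365 · 2048 = 2795520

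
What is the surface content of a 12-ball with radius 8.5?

S_12(8.5) = 2·π^(12/2)·(8.5)^11 / Γ(12/2) = 34271896307633·π^6/122880 ≈ 2.68137e+11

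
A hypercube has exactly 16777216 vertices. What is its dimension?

Since 2^n = 16777216, we have n = 24.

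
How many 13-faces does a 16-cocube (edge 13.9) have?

An n-cross-polytope has 2^(k+1)·C(n,k+1) k-faces. Here 2^14·C(16,14) = 16384·120 = 1966080.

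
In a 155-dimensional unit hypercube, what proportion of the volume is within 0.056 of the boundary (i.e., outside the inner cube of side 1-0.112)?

The inner cube has side 1-2·0.056 = 0.888 and volume (0.888)^155 ≈ 1.009e-08, so the shell holds 0.9999999899 of the volume.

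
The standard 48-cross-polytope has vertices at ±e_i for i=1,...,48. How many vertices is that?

The 48-dimensional cross-polytope has 2n = 2·48 = 96 vertices.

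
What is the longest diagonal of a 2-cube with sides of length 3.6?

||(3.6,3.6,...,3.6)|| = √(2)·3.6 ≈ 5.09117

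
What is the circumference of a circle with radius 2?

|∂B_2(2)| = 2πr = 2π·2 ≈ 12.5664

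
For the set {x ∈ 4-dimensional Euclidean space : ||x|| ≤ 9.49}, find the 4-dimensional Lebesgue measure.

Volume = π^{4/2}·(9.49)^4/Γ(3) ≈ 40025.3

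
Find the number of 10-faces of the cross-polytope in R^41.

f_10(41-orthoplex) = 2^11 · (41 choose 11) = 6470578110464.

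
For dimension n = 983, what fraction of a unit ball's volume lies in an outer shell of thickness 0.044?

1 - (1-0.044)^983 ≈ 1 - 6.167e-20 ≈ 100.000000%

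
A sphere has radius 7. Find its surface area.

S_3(7) = 2·π^(3/2)·(7)^2 / Γ(3/2) = 4πr² = 4π·(7)² ≈ 615.752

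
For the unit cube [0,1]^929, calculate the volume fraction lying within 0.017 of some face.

Shell fraction = 1 - (1-0.034)^929 ≈ 1 - 1.106e-14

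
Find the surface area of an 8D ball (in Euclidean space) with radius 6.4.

S = n·V_n(r)/r = 8·V_8(6.4)/6.4 (volume-to-surface relation), giving 1.42803e+07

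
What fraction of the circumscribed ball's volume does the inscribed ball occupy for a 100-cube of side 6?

V_in / V_out = (r_in/r_out)^100 = (1/√100)^100 = 100^(-100/2) ≈ 1e-100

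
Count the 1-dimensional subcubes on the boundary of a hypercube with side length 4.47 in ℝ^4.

Number of 1-faces = C(4,1) · 2^(4-1) = 4 · 8 = 32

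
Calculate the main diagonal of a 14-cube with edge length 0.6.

||(0.6,0.6,...,0.6)|| = √(14)·0.6 ≈ 2.24499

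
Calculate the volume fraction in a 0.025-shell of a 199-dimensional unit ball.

1 - (1-0.025)^199 ≈ 0.993515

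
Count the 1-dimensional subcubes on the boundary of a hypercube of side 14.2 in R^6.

An n-cube has C(n,k)·2^(n-k) k-faces. Here C(6,1)·2^5 = 6·32 = 192.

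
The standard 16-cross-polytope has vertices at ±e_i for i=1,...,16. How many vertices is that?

The vertices are ±e_1, ..., ±e_16, so there are 2·16 = 32.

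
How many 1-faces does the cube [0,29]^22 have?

The 22-cube has n·2^(n-1) = 22·2^21 = 22·2097152 = 46137344 edges.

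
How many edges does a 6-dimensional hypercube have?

Each of the 2^6 = 64 vertices has degree 6; total edges = 6·2^6/2 = 192.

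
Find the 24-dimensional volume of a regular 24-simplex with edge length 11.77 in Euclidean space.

V_24 = √(25) · 11.77^24 / (24! · 2^(24/2)) ≈ 0.0982968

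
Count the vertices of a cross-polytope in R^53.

The vertices are ±e_1, ..., ±e_53, so there are 2·53 = 106.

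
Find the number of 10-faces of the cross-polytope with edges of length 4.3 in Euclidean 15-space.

Each 10-face is the convex hull of 11 vertices, one chosen as ±e_i from each of 11 distinct axes: 2^11·C(15,11) = 2795520.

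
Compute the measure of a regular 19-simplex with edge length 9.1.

Volume = 9.1^19 · √(20/2^19) / 19! ≈ 0.08461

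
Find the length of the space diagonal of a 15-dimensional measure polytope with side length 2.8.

||(2.8,2.8,...,2.8)|| = √(15)·2.8 ≈ 10.8444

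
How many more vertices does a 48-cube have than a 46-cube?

The 48-cube has 2^48 = 281474976710656 vertices. The 46-cube has 2^46 = 70368744177664 vertices. Difference: 281474976710656 - 70368744177664 = 211106232532992.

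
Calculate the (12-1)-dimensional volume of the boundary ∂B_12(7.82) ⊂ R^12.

|∂B_12(7.82)| ≈ 1.07157e+11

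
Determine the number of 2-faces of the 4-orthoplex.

f_2(4-orthoplex) = 2^3 · (4 choose 3) = 32.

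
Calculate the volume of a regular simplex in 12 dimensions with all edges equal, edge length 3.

V = (3^12 / 12!) · √((12+1) / 2^12) ≈ 6.25043e-05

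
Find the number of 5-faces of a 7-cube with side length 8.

Number of 5-faces = C(7,5) · 2^(7-5) = 21 · 4 = 84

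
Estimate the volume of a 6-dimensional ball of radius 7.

Volume = π^{6/2}·(7)^6/Γ(4) = 117649·π^3/6 ≈ 607976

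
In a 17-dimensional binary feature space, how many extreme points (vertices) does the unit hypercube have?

An n-cube has 2^n vertices; for n = 17 that is 2^17 = 131072.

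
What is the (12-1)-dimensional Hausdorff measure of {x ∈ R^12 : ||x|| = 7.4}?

The surface area of an n-ball is 2π^(n/2) r^(n-1) / Γ(n/2). For n=12, r=7.4: 5.83844e+10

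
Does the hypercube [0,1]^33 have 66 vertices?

False. The 33-cube has 2^33 = 8589934592 vertices.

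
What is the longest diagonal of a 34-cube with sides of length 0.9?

Diagonal = √34 · 0.9 ≈ 5.24786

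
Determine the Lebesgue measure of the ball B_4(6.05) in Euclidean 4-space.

V_4(6.05) = π^(4/2) · (6.05)^4 / Γ(4/2 + 1) ≈ 6611.37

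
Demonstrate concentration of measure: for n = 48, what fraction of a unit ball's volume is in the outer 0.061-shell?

1 - (1-0.061)^48 ≈ 0.951253 ≈ 95.13%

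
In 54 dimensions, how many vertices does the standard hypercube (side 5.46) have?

The 54-cube has 2^54 = 18014398509481984 vertices.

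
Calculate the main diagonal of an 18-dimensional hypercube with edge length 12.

Diagonal = √18 · 12 ≈ 50.9117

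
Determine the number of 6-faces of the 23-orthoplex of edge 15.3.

An n-cross-polytope has 2^(k+1)·C(n,k+1) k-faces. Here 2^7·C(23,7) = 128·245157 = 31380096.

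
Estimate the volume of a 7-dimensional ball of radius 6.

Volume = π^{7/2}·(6)^7/Γ(9/2) = 1492992·π^3/35 ≈ 1.32263e+06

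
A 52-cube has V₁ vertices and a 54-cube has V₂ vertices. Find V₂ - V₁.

V₁ = 2^52 = 4503599627370496. V₂ = 2^54 = 18014398509481984. V₂ - V₁ = 13510798882111488.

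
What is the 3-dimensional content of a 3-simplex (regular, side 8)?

Volume = (√2/12) · 8³ = 60.3398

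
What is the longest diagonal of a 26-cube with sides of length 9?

d = √(9² + 9² + ... + 9²) [26 terms] = √(26·9²) = 9√26 ≈ 45.8912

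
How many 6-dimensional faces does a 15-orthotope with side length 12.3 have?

Number of 6-faces = C(15,6) · 2^(15-6) = 5005 · 512 = 2562560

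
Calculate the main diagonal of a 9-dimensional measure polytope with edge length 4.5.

||(4.5,4.5,...,4.5)|| = √(9)·4.5 = 13.5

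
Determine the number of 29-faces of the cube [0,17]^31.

Choose 29 of 31 axes to span the face (C(31,29) = 465 ways), then fix each of the remaining 2 coordinates at one of its two extreme values (2^2 = 4 ways): 465·4 = 1860.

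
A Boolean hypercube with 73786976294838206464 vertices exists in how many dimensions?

Since 2^n = 73786976294838206464, we have n = 66.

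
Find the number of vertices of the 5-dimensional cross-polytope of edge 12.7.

The vertices are ±e_1, ..., ±e_5, so there are 2·5 = 10.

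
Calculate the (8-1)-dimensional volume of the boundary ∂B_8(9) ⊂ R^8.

S = n·V_n(r)/r = 8·V_8(9)/9 (volume-to-surface relation), giving 1594323·π^4 ≈ 1.55302e+08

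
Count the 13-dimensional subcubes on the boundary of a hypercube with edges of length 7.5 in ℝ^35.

Number of 13-faces = C(35,13) · 2^(35-13) = 1476337800 · 4194304 = 6192209539891200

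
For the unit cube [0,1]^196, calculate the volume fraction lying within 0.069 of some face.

The inner cube has side 1-2·0.069 = 0.862 and volume (0.862)^196 ≈ 2.288e-13, so the shell holds 1 - 2.288e-13 of the volume.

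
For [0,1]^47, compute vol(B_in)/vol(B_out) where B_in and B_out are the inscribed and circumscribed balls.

The radii are 1/2 and 1√47/2, so the volume ratio is (1/√47)^47 = 47^{-47/2} ≈ 5.07809e-40.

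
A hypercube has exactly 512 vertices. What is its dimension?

Since 2^n = 512, we have n = 9.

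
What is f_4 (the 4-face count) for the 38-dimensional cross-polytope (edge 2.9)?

f_4(38-orthoplex) = 2^5 · (38 choose 5) = 16062144.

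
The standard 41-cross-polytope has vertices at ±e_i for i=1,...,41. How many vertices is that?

The vertices are ±e_1, ..., ±e_41, so there are 2·41 = 82.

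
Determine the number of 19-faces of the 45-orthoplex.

f_19(45-orthoplex) = 2^20 · (45 choose 20) = 3323850475570200576.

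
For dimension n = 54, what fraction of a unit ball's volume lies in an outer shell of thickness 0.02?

1 - (1-0.02)^54 ≈ 0.664101 ≈ 66.41%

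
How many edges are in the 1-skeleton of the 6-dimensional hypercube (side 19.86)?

Each of the 2^6 = 64 vertices has degree 6; total edges = 6·2^6/2 = 192.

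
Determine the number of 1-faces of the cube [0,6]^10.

Number of 1-faces = C(10,1) · 2^(10-1) = 10 · 512 = 5120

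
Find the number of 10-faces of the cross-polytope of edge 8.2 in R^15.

Each 10-face is the convex hull of 11 vertices, one chosen as ±e_i from each of 11 distinct axes: 2^11·C(15,11) = 2795520.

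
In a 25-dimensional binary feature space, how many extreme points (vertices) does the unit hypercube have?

Each vertex is a binary string of length 25, so there are 2^25 = 33554432.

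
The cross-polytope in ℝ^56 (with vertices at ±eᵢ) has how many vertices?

The vertices are ±e_1, ..., ±e_56, so there are 2·56 = 112.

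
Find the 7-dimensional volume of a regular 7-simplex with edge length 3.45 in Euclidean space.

Volume = 3.45^7 · √(8/2^7) / 7! ≈ 0.288565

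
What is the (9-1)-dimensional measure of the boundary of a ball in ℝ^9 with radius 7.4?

|∂B_9(7.4)| ≈ 2.6694e+08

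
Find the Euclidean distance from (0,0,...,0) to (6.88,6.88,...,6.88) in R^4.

The space diagonal of an n-cube of side s is s√n. Here 6.88·√4 = 13.76.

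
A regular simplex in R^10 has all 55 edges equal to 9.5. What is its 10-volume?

Volume = 9.5^10 · √(11/2^10) / 10! ≈ 171.009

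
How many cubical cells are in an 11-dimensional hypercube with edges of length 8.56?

Choose 3 of 11 axes to span the face (C(11,3) = 165 ways), then fix each of the remaining 8 coordinates at one of its two extreme values (2^8 = 256 ways): 165·256 = 42240.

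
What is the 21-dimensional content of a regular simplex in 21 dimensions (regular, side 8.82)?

Volume = 8.82^21 · √(22/2^21) / 21! ≈ 0.0045383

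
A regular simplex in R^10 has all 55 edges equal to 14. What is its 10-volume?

V = (14^10 / 10!) · √((10+1) / 2^10) ≈ 8261.59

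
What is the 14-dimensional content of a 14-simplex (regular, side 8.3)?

V = (8.3^14 / 14!) · √((14+1) / 2^14) ≈ 2.55576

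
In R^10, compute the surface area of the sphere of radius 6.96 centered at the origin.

S = n·V_n(r)/r = 10·V_10(6.96)/6.96 (volume-to-surface relation), giving 9.77353e+08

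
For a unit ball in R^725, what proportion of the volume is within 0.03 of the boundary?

V(inner)/V(outer) = ((1-0.03)/1)^725 ≈ 2.567e-10, so the shell fraction is 1 - 2.567e-10.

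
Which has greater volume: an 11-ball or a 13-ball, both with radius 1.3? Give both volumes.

V_11(1.3) ≈ 33.7662. V_13(1.3) ≈ 27.5807. The 11-ball is larger.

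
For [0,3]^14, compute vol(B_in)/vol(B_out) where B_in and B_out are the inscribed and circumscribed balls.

V_in / V_out = (r_in/r_out)^14 = (1/√14)^14 = 14^(-14/2) ≈ 9.48645e-09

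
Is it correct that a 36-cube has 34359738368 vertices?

False. The 36-cube has 2^36 = 68719476736 vertices.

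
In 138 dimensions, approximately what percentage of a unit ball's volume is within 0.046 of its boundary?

1 - (1-0.046)^138 ≈ 0.998495 ≈ 99.85%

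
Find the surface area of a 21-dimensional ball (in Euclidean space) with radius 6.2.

|∂B_21(6.2)| ≈ 2.06348e+15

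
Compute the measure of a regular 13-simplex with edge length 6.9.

For a regular n-simplex with edge a, V = (a^n / n!)·√((n+1)/2^n). With a=6.9, n=13: V ≈ 0.533491.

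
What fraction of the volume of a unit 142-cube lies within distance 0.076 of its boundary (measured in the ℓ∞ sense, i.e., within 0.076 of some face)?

1 - (1 - 2·0.076)^142 = 1 - 0.848^142 ≈ 1 - 6.795e-11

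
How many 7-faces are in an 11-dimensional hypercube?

Number of 7-faces = C(11,7) · 2^(11-7) = 330 · 16 = 5280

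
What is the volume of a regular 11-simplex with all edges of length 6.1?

Volume = 6.1^11 · √(12/2^11) / 11! ≈ 0.834446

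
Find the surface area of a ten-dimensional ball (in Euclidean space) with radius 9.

S_10(9) = 2·π^(10/2)·(9)^9 / Γ(10/2) = 129140163·π^5/4 ≈ 9.87986e+09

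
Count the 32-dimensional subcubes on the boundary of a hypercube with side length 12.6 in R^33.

f_32(33-cube) = (33 choose 32) · 2^1 = 66.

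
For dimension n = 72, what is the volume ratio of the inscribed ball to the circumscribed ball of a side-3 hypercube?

Volume scales as r^n, and r_in/r_out = 1/√72, giving (1/√72)^72 ≈ 1.36782e-67.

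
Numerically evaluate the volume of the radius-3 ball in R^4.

V_4(3) = π^(4/2) · (3)^4 / Γ(4/2 + 1) = 81·π^2/2 ≈ 399.719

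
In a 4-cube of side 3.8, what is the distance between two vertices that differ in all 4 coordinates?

Diagonal = √4 · 3.8 = 7.6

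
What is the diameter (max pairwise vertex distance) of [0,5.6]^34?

Diagonal = √34 · 5.6 ≈ 32.6533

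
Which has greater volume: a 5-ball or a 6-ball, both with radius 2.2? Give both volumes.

V_5(2.2) ≈ 271.276. V_6(2.2) ≈ 585.915. The 6-ball is larger.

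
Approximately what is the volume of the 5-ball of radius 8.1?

The n-ball volume is π^(n/2)·r^n/Γ(n/2+1). With n=5, r=8.1: V ≈ 183537.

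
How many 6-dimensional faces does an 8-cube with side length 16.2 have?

f_6(8-cube) = (8 choose 6) · 2^2 = 112.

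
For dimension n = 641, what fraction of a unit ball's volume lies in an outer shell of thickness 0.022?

1 - (1-0.022)^641 ≈ 0.9999993585 ≈ 99.999936%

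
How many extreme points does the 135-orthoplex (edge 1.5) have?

The vertices are ±e_1, ..., ±e_135, so there are 2·135 = 270.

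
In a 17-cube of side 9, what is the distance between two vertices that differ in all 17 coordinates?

The space diagonal of an n-cube of side s is s√n. Here 9·√17 ≈ 37.108.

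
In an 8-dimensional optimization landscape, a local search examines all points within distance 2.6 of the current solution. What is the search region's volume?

The n-ball volume is π^(n/2)·r^n/Γ(n/2+1). With n=8, r=2.6: V ≈ 8475.69.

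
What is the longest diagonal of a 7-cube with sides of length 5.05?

||(5.05,5.05,...,5.05)|| = √(7)·5.05 ≈ 13.361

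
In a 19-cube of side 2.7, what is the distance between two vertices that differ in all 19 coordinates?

The space diagonal of an n-cube of side s is s√n. Here 2.7·√19 ≈ 11.769.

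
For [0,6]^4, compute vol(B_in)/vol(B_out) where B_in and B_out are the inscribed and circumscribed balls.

V_in / V_out = (r_in/r_out)^4 = (1/√4)^4 = 4^(-4/2) ≈ 0.0625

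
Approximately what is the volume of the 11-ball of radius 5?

V = 625000000·π^5/2079 ≈ 9.19973e+07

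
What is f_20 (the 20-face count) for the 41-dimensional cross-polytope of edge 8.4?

An n-cross-polytope has 2^(k+1)·C(n,k+1) k-faces. Here 2^21·C(41,21) = 2097152·269128937220 = 564404288948797440.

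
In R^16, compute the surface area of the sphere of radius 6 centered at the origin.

|∂B_16(6)| = 6530347008·π^8/35 ≈ 1.77038e+12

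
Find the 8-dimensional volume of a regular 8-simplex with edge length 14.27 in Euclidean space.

V = (14.27^8 / 8!) · √((8+1) / 2^8) ≈ 7996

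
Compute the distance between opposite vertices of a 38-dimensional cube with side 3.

||(3,3,...,3)|| = √(38)·3 ≈ 18.4932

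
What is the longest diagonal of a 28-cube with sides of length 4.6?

||(4.6,4.6,...,4.6)|| = √(28)·4.6 ≈ 24.3409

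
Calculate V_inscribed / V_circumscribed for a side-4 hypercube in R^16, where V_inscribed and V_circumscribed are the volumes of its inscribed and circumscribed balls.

Volume scales as r^n, and r_in/r_out = 1/√16, giving (1/√16)^16 ≈ 2.32831e-10.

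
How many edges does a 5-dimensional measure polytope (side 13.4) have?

An n-cube has n·2^(n-1) edges. With n = 5: 5·16 = 80.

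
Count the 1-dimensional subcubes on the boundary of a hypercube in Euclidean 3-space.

Number of 1-faces = C(3,1) · 2^(3-1) = 3 · 4 = 12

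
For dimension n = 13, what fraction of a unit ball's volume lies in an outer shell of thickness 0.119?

1 - (1-0.119)^13 ≈ 0.807386 ≈ 80.74%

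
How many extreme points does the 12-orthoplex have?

Number of vertices = 2n = 24.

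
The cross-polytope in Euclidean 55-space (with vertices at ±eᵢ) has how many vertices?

Number of vertices = 2n = 110.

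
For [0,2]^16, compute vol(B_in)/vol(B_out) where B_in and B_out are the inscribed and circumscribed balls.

V_in/V_out = n^(-n/2) = 16^(-16/2) ≈ 2.32831e-10.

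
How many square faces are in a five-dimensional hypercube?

Choose 2 of 5 axes to span the face (C(5,2) = 10 ways), then fix each of the remaining 3 coordinates at one of its two extreme values (2^3 = 8 ways): 10·8 = 80.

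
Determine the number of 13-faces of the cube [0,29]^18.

Number of 13-faces = C(18,13) · 2^(18-13) = 8568 · 32 = 274176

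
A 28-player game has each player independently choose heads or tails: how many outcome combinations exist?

The 28-cube has 2^28 = 268435456 vertices.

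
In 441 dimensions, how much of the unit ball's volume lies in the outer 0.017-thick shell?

V(inner)/V(outer) = ((1-0.017)/1)^441 ≈ 0.0005201, so the shell fraction is 0.99948.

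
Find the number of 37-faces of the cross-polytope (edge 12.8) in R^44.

f_37(44-orthoplex) = 2^38 · (44 choose 38) = 1940377438768857088.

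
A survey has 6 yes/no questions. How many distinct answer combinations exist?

An n-cube has 2^n vertices; for n = 6 that is 2^6 = 64.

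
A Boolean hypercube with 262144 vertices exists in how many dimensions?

2^n = 262144 ⇒ n = log_2(262144) = 18.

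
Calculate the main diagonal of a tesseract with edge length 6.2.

d = √(6.2² + 6.2² + ... + 6.2²) [4 terms] = √(4·6.2²) = 6.2√4 = 12.4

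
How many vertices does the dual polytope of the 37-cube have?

The vertices are ±e_1, ..., ±e_37, so there are 2·37 = 74.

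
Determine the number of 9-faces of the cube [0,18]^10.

Number of 9-faces = C(10,9) · 2^(10-9) = 10 · 2 = 20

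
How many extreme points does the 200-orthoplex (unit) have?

The vertices are ±e_1, ..., ±e_200, so there are 2·200 = 400.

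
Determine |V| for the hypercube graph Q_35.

An n-cube has 2^n vertices; for n = 35 that is 2^35 = 34359738368.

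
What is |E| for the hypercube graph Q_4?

An n-cube has n·2^(n-1) edges. With n = 4: 4·8 = 32.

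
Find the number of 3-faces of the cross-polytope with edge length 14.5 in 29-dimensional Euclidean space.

f_3(29-orthoplex) = 2^4 · (29 choose 4) = 380016.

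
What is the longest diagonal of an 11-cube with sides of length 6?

The space diagonal of an n-cube of side s is s√n. Here 6·√11 ≈ 19.8997.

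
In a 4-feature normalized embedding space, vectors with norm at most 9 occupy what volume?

V = 6561·π^2/2 ≈ 32377.2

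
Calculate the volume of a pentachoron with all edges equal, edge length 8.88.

For a regular n-simplex with edge a, V = (a^n / n!)·√((n+1)/2^n). With a=8.88, n=4: V ≈ 144.832.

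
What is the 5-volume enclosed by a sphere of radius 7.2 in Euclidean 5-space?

V_5(7.2) = π^(5/2) · (7.2)^5 / Γ(5/2 + 1) ≈ 101850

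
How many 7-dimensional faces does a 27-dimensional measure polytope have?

Number of 7-faces = C(27,7) · 2^(27-7) = 888030 · 1048576 = 931166945280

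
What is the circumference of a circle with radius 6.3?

|∂B_2(6.3)| = 2πr = 2π·6.3 ≈ 39.5841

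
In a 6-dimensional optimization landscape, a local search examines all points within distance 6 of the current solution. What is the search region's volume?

V = 7776·π^3 ≈ 241105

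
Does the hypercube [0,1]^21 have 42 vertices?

False. The 21-cube has 2^21 = 2097152 vertices.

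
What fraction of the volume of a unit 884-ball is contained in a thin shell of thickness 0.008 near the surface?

1 - (1-0.008)^884 ≈ 0.999175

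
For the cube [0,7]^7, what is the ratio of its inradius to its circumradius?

Ratio = (s/2)/(s√7/2) = 7^(-1/2) ≈ 0.377964.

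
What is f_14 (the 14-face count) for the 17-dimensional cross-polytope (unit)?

f_14(17-orthoplex) = 2^15 · (17 choose 15) = 4456448.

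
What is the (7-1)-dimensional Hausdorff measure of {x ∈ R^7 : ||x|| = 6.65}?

|∂B_7(6.65)| ≈ 2.86028e+06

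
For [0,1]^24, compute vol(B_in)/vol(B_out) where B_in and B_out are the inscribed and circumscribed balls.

Volume scales as r^n, and r_in/r_out = 1/√24, giving (1/√24)^24 ≈ 2.7382e-17.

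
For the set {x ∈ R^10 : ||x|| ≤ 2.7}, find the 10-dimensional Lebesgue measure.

V_10(2.7) = π^(10/2) · (2.7)^10 / Γ(10/2 + 1) ≈ 52505.6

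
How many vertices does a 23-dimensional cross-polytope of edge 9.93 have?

An n-cross-polytope has 2n vertices; here n = 23, giving 46.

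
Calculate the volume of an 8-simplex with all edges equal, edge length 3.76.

For a regular n-simplex with edge a, V = (a^n / n!)·√((n+1)/2^n). With a=3.76, n=8: V ≈ 0.185773.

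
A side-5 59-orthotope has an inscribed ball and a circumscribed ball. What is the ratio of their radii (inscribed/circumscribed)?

r_in / r_out = (5/2) / (5√59/2) = 1/√59 ≈ 0.130189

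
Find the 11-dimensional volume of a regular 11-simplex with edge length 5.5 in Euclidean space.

For a regular n-simplex with edge a, V = (a^n / n!)·√((n+1)/2^n). With a=5.5, n=11: V ≈ 0.267153.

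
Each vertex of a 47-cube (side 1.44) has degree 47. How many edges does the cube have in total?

An n-cube has n·2^(n-1) edges. With n = 47: 47·70368744177664 = 3307330976350208.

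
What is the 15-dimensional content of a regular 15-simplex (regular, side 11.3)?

V = (11.3^15 / 15!) · √((15+1) / 2^15) ≈ 105.685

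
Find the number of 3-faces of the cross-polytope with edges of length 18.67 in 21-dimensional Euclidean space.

An n-cross-polytope has 2^(k+1)·C(n,k+1) k-faces. Here 2^4·C(21,4) = 16·5985 = 95760.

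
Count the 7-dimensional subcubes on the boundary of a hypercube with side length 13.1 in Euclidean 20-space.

An n-cube has C(n,k)·2^(n-k) k-faces. Here C(20,7)·2^13 = 77520·8192 = 635043840.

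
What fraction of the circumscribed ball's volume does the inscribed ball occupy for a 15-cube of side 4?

V_in/V_out = n^(-n/2) = 15^(-15/2) ≈ 1.51118e-09.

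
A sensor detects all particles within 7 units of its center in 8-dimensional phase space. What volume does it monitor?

V_8(7) = π^(8/2) · (7)^8 / Γ(8/2 + 1) = 5764801·π^4/24 ≈ 2.33977e+07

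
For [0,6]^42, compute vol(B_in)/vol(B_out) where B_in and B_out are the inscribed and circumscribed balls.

V_in/V_out = n^(-n/2) = 42^(-42/2) ≈ 8.1614e-35.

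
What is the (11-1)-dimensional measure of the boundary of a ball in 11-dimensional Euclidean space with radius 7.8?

S = n·V_n(r)/r = 11·V_11(7.8)/7.8 (volume-to-surface relation), giving 1.7276e+10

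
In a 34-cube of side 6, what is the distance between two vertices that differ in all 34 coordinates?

d = √(6² + 6² + ... + 6²) [34 terms] = √(34·6²) = 6√34 ≈ 34.9857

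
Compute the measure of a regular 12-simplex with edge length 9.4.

Volume = 9.4^12 · √(13/2^12) / 12! ≈ 55.9743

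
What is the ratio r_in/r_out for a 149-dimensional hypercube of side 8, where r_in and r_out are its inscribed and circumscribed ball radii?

Ratio = (s/2)/(s√149/2) = 149^(-1/2) ≈ 0.0819232.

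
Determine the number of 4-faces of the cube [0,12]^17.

f_4(17-cube) = (17 choose 4) · 2^13 = 19496960.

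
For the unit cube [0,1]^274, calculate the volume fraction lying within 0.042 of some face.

Shell fraction = 1 - (1-0.084)^274 ≈ 1 - 3.625e-11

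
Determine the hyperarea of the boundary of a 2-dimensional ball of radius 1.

S_2(1) = 2·π^(2/2)·(1)^1 / Γ(2/2) = 2πr = 2π·1 ≈ 6.28319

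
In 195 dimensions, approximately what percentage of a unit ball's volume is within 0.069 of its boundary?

1 - (1-0.069)^195 ≈ 0.9999991186 ≈ 99.999912%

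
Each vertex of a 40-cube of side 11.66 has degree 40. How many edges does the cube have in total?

Number of 1-faces = C(40,1)·2^(40-1) = 40·549755813888 = 21990232555520.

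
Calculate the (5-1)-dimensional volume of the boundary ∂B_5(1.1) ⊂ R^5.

S_5(1.1) = 2·π^(5/2)·(1.1)^4 / Γ(5/2) ≈ 38.5336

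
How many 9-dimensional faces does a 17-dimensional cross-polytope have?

Each 9-face is the convex hull of 10 vertices, one chosen as ±e_i from each of 10 distinct axes: 2^10·C(17,10) = 19914752.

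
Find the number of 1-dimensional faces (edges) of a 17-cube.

The 17-cube has n·2^(n-1) = 17·2^16 = 17·65536 = 1114112 edges.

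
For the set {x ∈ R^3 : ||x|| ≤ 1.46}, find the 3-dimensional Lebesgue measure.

The n-ball volume is π^(n/2)·r^n/Γ(n/2+1). With n=3, r=1.46: V ≈ 13.0361.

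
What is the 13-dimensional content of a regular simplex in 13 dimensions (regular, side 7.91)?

Volume = 7.91^13 · √(14/2^13) / 13! ≈ 3.15053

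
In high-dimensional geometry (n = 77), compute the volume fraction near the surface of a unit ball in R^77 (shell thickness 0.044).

1 - (1-0.044)^77 ≈ 0.968721 ≈ 96.87%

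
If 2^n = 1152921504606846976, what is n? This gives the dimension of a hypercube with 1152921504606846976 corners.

n = log_2(1152921504606846976) = 60.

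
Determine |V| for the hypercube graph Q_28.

Number of vertices = 2^28 = 268435456.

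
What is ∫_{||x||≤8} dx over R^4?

V_4(8) = π^(4/2) · (8)^4 / Γ(4/2 + 1) = 2048·π^2 ≈ 20212.9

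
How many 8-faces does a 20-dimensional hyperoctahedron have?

f_8(20-orthoplex) = 2^9 · (20 choose 9) = 85995520.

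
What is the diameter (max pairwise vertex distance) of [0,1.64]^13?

d = √(1.64² + 1.64² + ... + 1.64²) [13 terms] = √(13·1.64²) = 1.64√13 ≈ 5.9131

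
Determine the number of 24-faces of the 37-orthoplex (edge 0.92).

An n-cross-polytope has 2^(k+1)·C(n,k+1) k-faces. Here 2^25·C(37,25) = 33554432·1852482996 = 62159014720438272.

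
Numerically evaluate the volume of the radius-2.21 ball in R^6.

Volume = π^{6/2}·(2.21)^6/Γ(4) ≈ 602.077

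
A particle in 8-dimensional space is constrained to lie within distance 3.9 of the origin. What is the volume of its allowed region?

Volume = π^{8/2}·(3.9)^8/Γ(5) ≈ 217223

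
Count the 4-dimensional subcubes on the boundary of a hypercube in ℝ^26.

Choose 4 of 26 axes to span the face (C(26,4) = 14950 ways), then fix each of the remaining 22 coordinates at one of its two extreme values (2^22 = 4194304 ways): 14950·4194304 = 62704844800.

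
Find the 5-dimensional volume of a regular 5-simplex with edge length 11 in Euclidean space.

For a regular n-simplex with edge a, V = (a^n / n!)·√((n+1)/2^n). With a=11, n=5: V ≈ 581.143.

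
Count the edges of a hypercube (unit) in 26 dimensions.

An n-cube has n·2^(n-1) edges. With n = 26: 26·33554432 = 872415232.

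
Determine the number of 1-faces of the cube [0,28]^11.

Number of 1-faces = C(11,1) · 2^(11-1) = 11 · 1024 = 11264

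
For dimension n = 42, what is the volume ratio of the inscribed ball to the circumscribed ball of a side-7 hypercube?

V_in/V_out = n^(-n/2) = 42^(-42/2) ≈ 8.1614e-35.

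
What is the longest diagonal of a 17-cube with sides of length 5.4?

||(5.4,5.4,...,5.4)|| = √(17)·5.4 ≈ 22.2648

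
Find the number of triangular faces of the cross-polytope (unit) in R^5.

An n-cross-polytope has 2^(k+1)·C(n,k+1) k-faces. Here 2^3·C(5,3) = 8·10 = 80.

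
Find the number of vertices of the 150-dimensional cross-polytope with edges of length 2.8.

The 150-dimensional cross-polytope has 2n = 2·150 = 300 vertices.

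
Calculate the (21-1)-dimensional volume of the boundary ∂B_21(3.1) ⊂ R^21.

S = n·V_n(r)/r = 21·V_21(3.1)/3.1 (volume-to-surface relation), giving 1.96789e+09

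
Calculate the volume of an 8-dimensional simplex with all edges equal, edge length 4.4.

For a regular n-simplex with edge a, V = (a^n / n!)·√((n+1)/2^n). With a=4.4, n=8: V ≈ 0.653284.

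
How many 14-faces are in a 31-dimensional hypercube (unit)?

f_14(31-cube) = (31 choose 14) · 2^17 = 34758003916800.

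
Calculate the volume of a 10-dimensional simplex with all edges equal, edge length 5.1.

For a regular n-simplex with edge a, V = (a^n / n!)·√((n+1)/2^n). With a=5.1, n=10: V ≈ 0.340005.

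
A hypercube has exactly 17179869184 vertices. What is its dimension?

The n-cube has 2^n vertices, and 17179869184 = 2^34, so n = 34.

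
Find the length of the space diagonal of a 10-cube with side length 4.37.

||(4.37,4.37,...,4.37)|| = √(10)·4.37 ≈ 13.8192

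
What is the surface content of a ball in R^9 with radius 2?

S_9(2) = 2·π^(9/2)·(2)^8 / Γ(9/2) = 8192·π^4/105 ≈ 7599.76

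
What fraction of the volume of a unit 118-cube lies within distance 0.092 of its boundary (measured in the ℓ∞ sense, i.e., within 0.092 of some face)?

The inner cube has side 1-2·0.092 = 0.816 and volume (0.816)^118 ≈ 3.797e-11, so the shell holds 1 - 3.797e-11 of the volume.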